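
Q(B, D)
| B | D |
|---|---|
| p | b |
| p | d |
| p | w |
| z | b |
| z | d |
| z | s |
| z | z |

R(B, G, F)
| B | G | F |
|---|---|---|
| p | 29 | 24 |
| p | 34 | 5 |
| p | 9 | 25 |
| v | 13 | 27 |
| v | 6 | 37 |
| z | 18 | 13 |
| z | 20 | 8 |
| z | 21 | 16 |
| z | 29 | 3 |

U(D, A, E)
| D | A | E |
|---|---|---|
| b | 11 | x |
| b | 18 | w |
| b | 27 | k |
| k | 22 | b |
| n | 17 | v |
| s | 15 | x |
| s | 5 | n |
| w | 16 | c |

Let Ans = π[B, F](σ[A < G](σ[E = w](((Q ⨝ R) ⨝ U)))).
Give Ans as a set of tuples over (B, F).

Natural join on B: {(p, b, 29, 24), (p, b, 34, 5), (p, b, 9, 25), (p, d, 29, 24), (p, d, 34, 5), (p, d, 9, 25), (p, w, 29, 24), (p, w, 34, 5), (p, w, 9, 25), (z, b, 18, 13), (z, b, 20, 8), (z, b, 21, 16), (z, b, 29, 3), (z, d, 18, 13), (z, d, 20, 8), (z, d, 21, 16), (z, d, 29, 3), (z, s, 18, 13), (z, s, 20, 8), (z, s, 21, 16), (z, s, 29, 3), (z, z, 18, 13), (z, z, 20, 8), (z, z, 21, 16), (z, z, 29, 3)}
Natural join on D: {(p, b, 29, 24, 11, x), (p, b, 29, 24, 18, w), (p, b, 29, 24, 27, k), (p, b, 34, 5, 11, x), (p, b, 34, 5, 18, w), (p, b, 34, 5, 27, k), (p, b, 9, 25, 11, x), (p, b, 9, 25, 18, w), (p, b, 9, 25, 27, k), (p, w, 29, 24, 16, c), (p, w, 34, 5, 16, c), (p, w, 9, 25, 16, c), (z, b, 18, 13, 11, x), (z, b, 18, 13, 18, w), (z, b, 18, 13, 27, k), (z, b, 20, 8, 11, x), (z, b, 20, 8, 18, w), (z, b, 20, 8, 27, k), (z, b, 21, 16, 11, x), (z, b, 21, 16, 18, w), (z, b, 21, 16, 27, k), (z, b, 29, 3, 11, x), (z, b, 29, 3, 18, w), (z, b, 29, 3, 27, k), (z, s, 18, 13, 15, x), (z, s, 18, 13, 5, n), (z, s, 20, 8, 15, x), (z, s, 20, 8, 5, n), (z, s, 21, 16, 15, x), (z, s, 21, 16, 5, n), (z, s, 29, 3, 15, x), (z, s, 29, 3, 5, n)}
Filtering on E = w leaves {(p, b, 29, 24, 18, w), (p, b, 34, 5, 18, w), (p, b, 9, 25, 18, w), (z, b, 18, 13, 18, w), (z, b, 20, 8, 18, w), (z, b, 21, 16, 18, w), (z, b, 29, 3, 18, w)}.
Filtering on A < G leaves {(p, b, 29, 24, 18, w), (p, b, 34, 5, 18, w), (z, b, 20, 8, 18, w), (z, b, 21, 16, 18, w), (z, b, 29, 3, 18, w)}.
π_{B, F} gives {(p, 24), (p, 5), (z, 16), (z, 3), (z, 8)}.

{(p, 24), (p, 5), (z, 16), (z, 3), (z, 8)}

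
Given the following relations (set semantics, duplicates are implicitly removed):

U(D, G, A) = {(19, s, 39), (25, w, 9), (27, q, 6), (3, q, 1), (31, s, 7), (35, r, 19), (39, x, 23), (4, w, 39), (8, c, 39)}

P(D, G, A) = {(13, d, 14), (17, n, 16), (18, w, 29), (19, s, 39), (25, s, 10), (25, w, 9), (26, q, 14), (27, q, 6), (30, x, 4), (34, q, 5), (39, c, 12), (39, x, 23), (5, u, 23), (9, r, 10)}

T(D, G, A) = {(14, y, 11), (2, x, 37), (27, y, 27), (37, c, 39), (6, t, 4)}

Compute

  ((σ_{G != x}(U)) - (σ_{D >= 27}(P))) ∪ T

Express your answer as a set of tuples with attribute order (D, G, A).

{(14, y, 11), (19, s, 39), (2, x, 37), (25, w, 9), (27, y, 27), (3, q, 1), (31, s, 7), (35, r, 19), (37, c, 39), (4, w, 39), (6, t, 4), (8, c, 39)}

Filtering on G != x leaves {(19, s, 39), (25, w, 9), (27, q, 6), (3, q, 1), (31, s, 7), (35, r, 19), (4, w, 39), (8, c, 39)}.
Filtering on D >= 27 leaves {(27, q, 6), (30, x, 4), (34, q, 5), (39, c, 12), (39, x, 23)}.
Difference: {(19, s, 39), (25, w, 9), (27, q, 6), (3, q, 1), (31, s, 7), (35, r, 19), (4, w, 39), (8, c, 39)} with {(27, q, 6), (30, x, 4), (34, q, 5), (39, c, 12), (39, x, 23)} → {(19, s, 39), (25, w, 9), (3, q, 1), (31, s, 7), (35, r, 19), (4, w, 39), (8, c, 39)}
Union: {(19, s, 39), (25, w, 9), (3, q, 1), (31, s, 7), (35, r, 19), (4, w, 39), (8, c, 39)} with {(14, y, 11), (2, x, 37), (27, y, 27), (37, c, 39), (6, t, 4)} → {(14, y, 11), (19, s, 39), (2, x, 37), (25, w, 9), (27, y, 27), (3, q, 1), (31, s, 7), (35, r, 19), (37, c, 39), (4, w, 39), (6, t, 4), (8, c, 39)}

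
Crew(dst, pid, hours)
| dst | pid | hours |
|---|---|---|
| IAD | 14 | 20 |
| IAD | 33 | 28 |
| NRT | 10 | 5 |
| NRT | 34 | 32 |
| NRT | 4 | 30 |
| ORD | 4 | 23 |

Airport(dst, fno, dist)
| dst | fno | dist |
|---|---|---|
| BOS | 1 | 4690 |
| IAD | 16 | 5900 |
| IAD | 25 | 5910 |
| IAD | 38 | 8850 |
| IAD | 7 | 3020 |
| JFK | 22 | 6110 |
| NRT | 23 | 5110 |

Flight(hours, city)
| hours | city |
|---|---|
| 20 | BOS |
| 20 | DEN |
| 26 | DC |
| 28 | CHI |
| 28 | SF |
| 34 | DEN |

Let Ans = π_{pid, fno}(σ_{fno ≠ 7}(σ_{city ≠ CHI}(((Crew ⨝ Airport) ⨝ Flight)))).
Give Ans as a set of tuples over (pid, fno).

Joining Crew and Airport on dst yields {(IAD, 14, 20, 16, 5900), (IAD, 14, 20, 25, 5910), (IAD, 14, 20, 38, 8850), (IAD, 14, 20, 7, 3020), (IAD, 33, 28, 16, 5900), (IAD, 33, 28, 25, 5910), (IAD, 33, 28, 38, 8850), (IAD, 33, 28, 7, 3020), (NRT, 10, 5, 23, 5110), (NRT, 34, 32, 23, 5110), (NRT, 4, 30, 23, 5110)}.
Joining (Crew ⨝ Airport) and Flight on hours yields {(IAD, 14, 20, 16, 5900, BOS), (IAD, 14, 20, 16, 5900, DEN), (IAD, 14, 20, 25, 5910, BOS), (IAD, 14, 20, 25, 5910, DEN), (IAD, 14, 20, 38, 8850, BOS), (IAD, 14, 20, 38, 8850, DEN), (IAD, 14, 20, 7, 3020, BOS), (IAD, 14, 20, 7, 3020, DEN), (IAD, 33, 28, 16, 5900, CHI), (IAD, 33, 28, 16, 5900, SF), (IAD, 33, 28, 25, 5910, CHI), (IAD, 33, 28, 25, 5910, SF), (IAD, 33, 28, 38, 8850, CHI), (IAD, 33, 28, 38, 8850, SF), (IAD, 33, 28, 7, 3020, CHI), (IAD, 33, 28, 7, 3020, SF)}.
Apply σ_{city ≠ CHI}; surviving tuples: {(IAD, 14, 20, 16, 5900, BOS), (IAD, 14, 20, 16, 5900, DEN), (IAD, 14, 20, 25, 5910, BOS), (IAD, 14, 20, 25, 5910, DEN), (IAD, 14, 20, 38, 8850, BOS), (IAD, 14, 20, 38, 8850, DEN), (IAD, 14, 20, 7, 3020, BOS), (IAD, 14, 20, 7, 3020, DEN), (IAD, 33, 28, 16, 5900, SF), (IAD, 33, 28, 25, 5910, SF), (IAD, 33, 28, 38, 8850, SF), (IAD, 33, 28, 7, 3020, SF)}
Apply σ_{fno ≠ 7}; surviving tuples: {(IAD, 14, 20, 16, 5900, BOS), (IAD, 14, 20, 16, 5900, DEN), (IAD, 14, 20, 25, 5910, BOS), (IAD, 14, 20, 25, 5910, DEN), (IAD, 14, 20, 38, 8850, BOS), (IAD, 14, 20, 38, 8850, DEN), (IAD, 33, 28, 16, 5900, SF), (IAD, 33, 28, 25, 5910, SF), (IAD, 33, 28, 38, 8850, SF)}
π[pid, fno]: project onto (pid, fno) (3 duplicate(s) eliminated) → {(14, 16), (14, 25), (14, 38), (33, 16), (33, 25), (33, 38)}

{(14, 16), (14, 25), (14, 38), (33, 16), (33, 25), (33, 38)}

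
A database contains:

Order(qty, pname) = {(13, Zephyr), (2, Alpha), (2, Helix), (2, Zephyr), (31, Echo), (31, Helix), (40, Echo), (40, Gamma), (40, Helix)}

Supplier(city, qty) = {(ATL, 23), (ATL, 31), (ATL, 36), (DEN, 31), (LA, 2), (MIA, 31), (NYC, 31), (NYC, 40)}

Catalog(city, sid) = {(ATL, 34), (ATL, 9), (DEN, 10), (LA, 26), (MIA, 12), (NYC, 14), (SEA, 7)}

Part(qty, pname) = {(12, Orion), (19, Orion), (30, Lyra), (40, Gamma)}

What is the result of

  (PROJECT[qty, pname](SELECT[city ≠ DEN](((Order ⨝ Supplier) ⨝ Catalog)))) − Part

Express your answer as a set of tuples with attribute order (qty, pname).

{(2, Alpha), (2, Helix), (2, Zephyr), (31, Echo), (31, Helix), (40, Echo), (40, Helix)}

Natural join on qty: {(2, Alpha, LA), (2, Helix, LA), (2, Zephyr, LA), (31, Echo, ATL), (31, Echo, DEN), (31, Echo, MIA), (31, Echo, NYC), (31, Helix, ATL), (31, Helix, DEN), (31, Helix, MIA), (31, Helix, NYC), (40, Echo, NYC), (40, Gamma, NYC), (40, Helix, NYC)}
Natural join on city: {(2, Alpha, LA, 26), (2, Helix, LA, 26), (2, Zephyr, LA, 26), (31, Echo, ATL, 34), (31, Echo, ATL, 9), (31, Echo, DEN, 10), (31, Echo, MIA, 12), (31, Echo, NYC, 14), (31, Helix, ATL, 34), (31, Helix, ATL, 9), (31, Helix, DEN, 10), (31, Helix, MIA, 12), (31, Helix, NYC, 14), (40, Echo, NYC, 14), (40, Gamma, NYC, 14), (40, Helix, NYC, 14)}
σ[city ≠ DEN]: keep tuples satisfying city ≠ DEN → {(2, Alpha, LA, 26), (2, Helix, LA, 26), (2, Zephyr, LA, 26), (31, Echo, ATL, 34), (31, Echo, ATL, 9), (31, Echo, MIA, 12), (31, Echo, NYC, 14), (31, Helix, ATL, 34), (31, Helix, ATL, 9), (31, Helix, MIA, 12), (31, Helix, NYC, 14), (40, Echo, NYC, 14), (40, Gamma, NYC, 14), (40, Helix, NYC, 14)}
Projecting to qty, pname (6 duplicate(s) eliminated): {(2, Alpha), (2, Helix), (2, Zephyr), (31, Echo), (31, Helix), (40, Echo), (40, Gamma), (40, Helix)}
Set difference of the two operands is {(2, Alpha), (2, Helix), (2, Zephyr), (31, Echo), (31, Helix), (40, Echo), (40, Helix)}.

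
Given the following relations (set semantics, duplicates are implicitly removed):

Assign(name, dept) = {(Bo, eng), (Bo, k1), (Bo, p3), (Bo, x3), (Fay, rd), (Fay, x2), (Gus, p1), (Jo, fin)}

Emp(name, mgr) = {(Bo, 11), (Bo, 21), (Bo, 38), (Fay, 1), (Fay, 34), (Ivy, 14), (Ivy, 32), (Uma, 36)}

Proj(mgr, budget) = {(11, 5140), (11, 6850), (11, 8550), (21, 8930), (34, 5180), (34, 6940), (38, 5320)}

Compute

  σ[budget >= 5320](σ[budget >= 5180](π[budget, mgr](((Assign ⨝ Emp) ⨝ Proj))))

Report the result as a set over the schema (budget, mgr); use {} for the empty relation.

Assign ⋈ Emp (natural join on name): {(Bo, eng, 11), (Bo, eng, 21), (Bo, eng, 38), (Bo, k1, 11), (Bo, k1, 21), (Bo, k1, 38), (Bo, p3, 11), (Bo, p3, 21), (Bo, p3, 38), (Bo, x3, 11), (Bo, x3, 21), (Bo, x3, 38), (Fay, rd, 1), (Fay, rd, 34), (Fay, x2, 1), (Fay, x2, 34)}
(Assign ⨝ Emp) ⋈ Proj (natural join on mgr): {(Bo, eng, 11, 5140), (Bo, eng, 11, 6850), (Bo, eng, 11, 8550), (Bo, eng, 21, 8930), (Bo, eng, 38, 5320), (Bo, k1, 11, 5140), (Bo, k1, 11, 6850), (Bo, k1, 11, 8550), (Bo, k1, 21, 8930), (Bo, k1, 38, 5320), (Bo, p3, 11, 5140), (Bo, p3, 11, 6850), (Bo, p3, 11, 8550), (Bo, p3, 21, 8930), (Bo, p3, 38, 5320), (Bo, x3, 11, 5140), (Bo, x3, 11, 6850), (Bo, x3, 11, 8550), (Bo, x3, 21, 8930), (Bo, x3, 38, 5320), (Fay, rd, 34, 5180), (Fay, rd, 34, 6940), (Fay, x2, 34, 5180), (Fay, x2, 34, 6940)}
π_{budget, mgr} gives {(5140, 11), (5180, 34), (5320, 38), (6850, 11), (6940, 34), (8550, 11), (8930, 21)} (17 duplicate(s) eliminated).
Filtering on budget >= 5180 leaves {(5180, 34), (5320, 38), (6850, 11), (6940, 34), (8550, 11), (8930, 21)}.
Filtering on budget >= 5320 leaves {(5320, 38), (6850, 11), (6940, 34), (8550, 11), (8930, 21)}.

{(5320, 38), (6850, 11), (6940, 34), (8550, 11), (8930, 21)}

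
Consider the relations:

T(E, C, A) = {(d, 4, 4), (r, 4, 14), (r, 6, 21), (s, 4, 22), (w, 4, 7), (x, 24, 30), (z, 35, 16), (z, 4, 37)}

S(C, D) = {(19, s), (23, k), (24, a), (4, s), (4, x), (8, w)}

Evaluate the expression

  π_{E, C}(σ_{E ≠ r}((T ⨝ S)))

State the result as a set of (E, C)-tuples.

T ⋈ S (natural join on C): {(d, 4, 4, s), (d, 4, 4, x), (r, 4, 14, s), (r, 4, 14, x), (s, 4, 22, s), (s, 4, 22, x), (w, 4, 7, s), (w, 4, 7, x), (x, 24, 30, a), (z, 4, 37, s), (z, 4, 37, x)}
σ[E ≠ r]: keep tuples satisfying E ≠ r → {(d, 4, 4, s), (d, 4, 4, x), (s, 4, 22, s), (s, 4, 22, x), (w, 4, 7, s), (w, 4, 7, x), (x, 24, 30, a), (z, 4, 37, s), (z, 4, 37, x)}
π_{E, C} gives {(d, 4), (s, 4), (w, 4), (x, 24), (z, 4)} (4 duplicate(s) eliminated).

{(d, 4), (s, 4), (w, 4), (x, 24), (z, 4)}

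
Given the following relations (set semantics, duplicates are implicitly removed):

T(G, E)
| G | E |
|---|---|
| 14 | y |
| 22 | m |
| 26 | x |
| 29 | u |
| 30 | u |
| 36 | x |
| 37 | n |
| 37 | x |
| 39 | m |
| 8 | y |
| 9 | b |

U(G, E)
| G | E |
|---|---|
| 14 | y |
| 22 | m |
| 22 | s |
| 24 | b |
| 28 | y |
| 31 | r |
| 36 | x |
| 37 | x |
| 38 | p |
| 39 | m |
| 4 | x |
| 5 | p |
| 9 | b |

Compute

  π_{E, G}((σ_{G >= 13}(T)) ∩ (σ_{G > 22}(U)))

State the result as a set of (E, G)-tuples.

Filtering on G >= 13 leaves {(14, y), (22, m), (26, x), (29, u), (30, u), (36, x), (37, n), (37, x), (39, m)}.
Filtering on G > 22 leaves {(24, b), (28, y), (31, r), (36, x), (37, x), (38, p), (39, m)}.
Set intersection of the two operands is {(36, x), (37, x), (39, m)}.
π[E, G]: project onto (E, G) → {(m, 39), (x, 36), (x, 37)}

{(m, 39), (x, 36), (x, 37)}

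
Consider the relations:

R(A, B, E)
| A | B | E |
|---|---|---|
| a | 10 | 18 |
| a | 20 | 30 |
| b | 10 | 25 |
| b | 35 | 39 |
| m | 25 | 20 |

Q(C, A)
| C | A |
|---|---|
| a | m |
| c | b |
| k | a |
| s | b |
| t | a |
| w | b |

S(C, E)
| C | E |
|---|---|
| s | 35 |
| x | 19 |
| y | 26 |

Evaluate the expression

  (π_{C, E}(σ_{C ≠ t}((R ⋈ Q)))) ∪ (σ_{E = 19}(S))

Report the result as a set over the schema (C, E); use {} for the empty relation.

{(a, 20), (c, 25), (c, 39), (k, 18), (k, 30), (s, 25), (s, 39), (w, 25), (w, 39), (x, 19)}

R ⋈ Q (natural join on A): {(a, 10, 18, k), (a, 10, 18, t), (a, 20, 30, k), (a, 20, 30, t), (b, 10, 25, c), (b, 10, 25, s), (b, 10, 25, w), (b, 35, 39, c), (b, 35, 39, s), (b, 35, 39, w), (m, 25, 20, a)}
σ[C ≠ t]: keep tuples satisfying C ≠ t → {(a, 10, 18, k), (a, 20, 30, k), (b, 10, 25, c), (b, 10, 25, s), (b, 10, 25, w), (b, 35, 39, c), (b, 35, 39, s), (b, 35, 39, w), (m, 25, 20, a)}
π_{C, E} gives {(a, 20), (c, 25), (c, 39), (k, 18), (k, 30), (s, 25), (s, 39), (w, 25), (w, 39)}.
σ[E = 19]: keep tuples satisfying E = 19 → {(x, 19)}
Set union of the two operands is {(a, 20), (c, 25), (c, 39), (k, 18), (k, 30), (s, 25), (s, 39), (w, 25), (w, 39), (x, 19)}.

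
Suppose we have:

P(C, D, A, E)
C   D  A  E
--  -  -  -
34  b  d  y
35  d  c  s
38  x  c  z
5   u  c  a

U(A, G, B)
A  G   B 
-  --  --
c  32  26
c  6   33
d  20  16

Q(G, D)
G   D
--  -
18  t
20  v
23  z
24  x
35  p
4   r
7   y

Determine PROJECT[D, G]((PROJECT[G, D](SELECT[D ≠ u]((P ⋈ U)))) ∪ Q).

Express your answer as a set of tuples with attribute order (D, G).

{(b, 20), (d, 32), (d, 6), (p, 35), (r, 4), (t, 18), (v, 20), (x, 24), (x, 32), (x, 6), (y, 7), (z, 23)}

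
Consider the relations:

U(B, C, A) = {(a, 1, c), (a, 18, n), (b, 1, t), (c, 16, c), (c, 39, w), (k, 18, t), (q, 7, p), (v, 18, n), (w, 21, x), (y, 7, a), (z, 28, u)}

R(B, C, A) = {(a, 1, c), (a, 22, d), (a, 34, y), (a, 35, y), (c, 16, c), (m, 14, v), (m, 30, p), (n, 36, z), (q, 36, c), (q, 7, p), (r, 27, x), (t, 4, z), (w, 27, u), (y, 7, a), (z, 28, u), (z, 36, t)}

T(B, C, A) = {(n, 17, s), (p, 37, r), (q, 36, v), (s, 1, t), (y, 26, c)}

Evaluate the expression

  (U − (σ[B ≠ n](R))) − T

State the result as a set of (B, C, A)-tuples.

{(a, 18, n), (b, 1, t), (c, 39, w), (k, 18, t), (v, 18, n), (w, 21, x)}

σ[B ≠ n]: keep tuples satisfying B ≠ n → {(a, 1, c), (a, 22, d), (a, 34, y), (a, 35, y), (c, 16, c), (m, 14, v), (m, 30, p), (q, 36, c), (q, 7, p), (r, 27, x), (t, 4, z), (w, 27, u), (y, 7, a), (z, 28, u), (z, 36, t)}
Difference: {(a, 1, c), (a, 18, n), (b, 1, t), (c, 16, c), (c, 39, w), (k, 18, t), (q, 7, p), (v, 18, n), (w, 21, x), (y, 7, a), (z, 28, u)} with {(a, 1, c), (a, 22, d), (a, 34, y), (a, 35, y), (c, 16, c), (m, 14, v), (m, 30, p), (q, 36, c), (q, 7, p), (r, 27, x), (t, 4, z), (w, 27, u), (y, 7, a), (z, 28, u), (z, 36, t)} → {(a, 18, n), (b, 1, t), (c, 39, w), (k, 18, t), (v, 18, n), (w, 21, x)}
Difference: {(a, 18, n), (b, 1, t), (c, 39, w), (k, 18, t), (v, 18, n), (w, 21, x)} with {(n, 17, s), (p, 37, r), (q, 36, v), (s, 1, t), (y, 26, c)} → {(a, 18, n), (b, 1, t), (c, 39, w), (k, 18, t), (v, 18, n), (w, 21, x)}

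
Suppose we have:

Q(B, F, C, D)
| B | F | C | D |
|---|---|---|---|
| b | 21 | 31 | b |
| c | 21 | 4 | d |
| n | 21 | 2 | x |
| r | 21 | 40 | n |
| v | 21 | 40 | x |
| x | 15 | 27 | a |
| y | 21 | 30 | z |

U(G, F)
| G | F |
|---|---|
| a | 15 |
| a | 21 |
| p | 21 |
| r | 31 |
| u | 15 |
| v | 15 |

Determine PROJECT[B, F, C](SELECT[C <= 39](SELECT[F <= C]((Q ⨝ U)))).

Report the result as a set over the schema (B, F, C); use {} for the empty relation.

{(b, 21, 31), (x, 15, 27), (y, 21, 30)}

Joining Q and U on F yields {(b, 21, 31, b, a), (b, 21, 31, b, p), (c, 21, 4, d, a), (c, 21, 4, d, p), (n, 21, 2, x, a), (n, 21, 2, x, p), (r, 21, 40, n, a), (r, 21, 40, n, p), (v, 21, 40, x, a), (v, 21, 40, x, p), (x, 15, 27, a, a), (x, 15, 27, a, u), (x, 15, 27, a, v), (y, 21, 30, z, a), (y, 21, 30, z, p)}.
Selection F <= C: {(b, 21, 31, b, a), (b, 21, 31, b, p), (r, 21, 40, n, a), (r, 21, 40, n, p), (v, 21, 40, x, a), (v, 21, 40, x, p), (x, 15, 27, a, a), (x, 15, 27, a, u), (x, 15, 27, a, v), (y, 21, 30, z, a), (y, 21, 30, z, p)}
Selection C <= 39: {(b, 21, 31, b, a), (b, 21, 31, b, p), (x, 15, 27, a, a), (x, 15, 27, a, u), (x, 15, 27, a, v), (y, 21, 30, z, a), (y, 21, 30, z, p)}
Projecting to B, F, C (4 duplicate(s) eliminated): {(b, 21, 31), (x, 15, 27), (y, 21, 30)}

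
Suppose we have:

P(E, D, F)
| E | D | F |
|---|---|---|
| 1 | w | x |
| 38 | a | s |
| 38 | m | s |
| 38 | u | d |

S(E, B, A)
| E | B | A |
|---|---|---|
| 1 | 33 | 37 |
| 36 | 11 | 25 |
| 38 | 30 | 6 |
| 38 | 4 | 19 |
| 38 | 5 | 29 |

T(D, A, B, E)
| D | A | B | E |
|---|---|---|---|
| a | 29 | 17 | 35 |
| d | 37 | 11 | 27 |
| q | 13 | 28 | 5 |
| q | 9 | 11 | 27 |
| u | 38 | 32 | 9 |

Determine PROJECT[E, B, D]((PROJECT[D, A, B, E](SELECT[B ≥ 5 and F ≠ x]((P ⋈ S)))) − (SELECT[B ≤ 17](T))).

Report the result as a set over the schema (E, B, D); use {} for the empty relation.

{(38, 30, a), (38, 30, m), (38, 30, u), (38, 5, a), (38, 5, m), (38, 5, u)}

Joining P and S on E yields {(1, w, x, 33, 37), (38, a, s, 30, 6), (38, a, s, 4, 19), (38, a, s, 5, 29), (38, m, s, 30, 6), (38, m, s, 4, 19), (38, m, s, 5, 29), (38, u, d, 30, 6), (38, u, d, 4, 19), (38, u, d, 5, 29)}.
Selection B ≥ 5 and F ≠ x: {(38, a, s, 30, 6), (38, a, s, 5, 29), (38, m, s, 30, 6), (38, m, s, 5, 29), (38, u, d, 30, 6), (38, u, d, 5, 29)}
π[D, A, B, E]: project onto (D, A, B, E) → {(a, 29, 5, 38), (a, 6, 30, 38), (m, 29, 5, 38), (m, 6, 30, 38), (u, 29, 5, 38), (u, 6, 30, 38)}
Selection B ≤ 17: {(a, 29, 17, 35), (d, 37, 11, 27), (q, 9, 11, 27)}
Difference: {(a, 29, 5, 38), (a, 6, 30, 38), (m, 29, 5, 38), (m, 6, 30, 38), (u, 29, 5, 38), (u, 6, 30, 38)} with {(a, 29, 17, 35), (d, 37, 11, 27), (q, 9, 11, 27)} → {(a, 29, 5, 38), (a, 6, 30, 38), (m, 29, 5, 38), (m, 6, 30, 38), (u, 29, 5, 38), (u, 6, 30, 38)}
π[E, B, D]: project onto (E, B, D) → {(38, 30, a), (38, 30, m), (38, 30, u), (38, 5, a), (38, 5, m), (38, 5, u)}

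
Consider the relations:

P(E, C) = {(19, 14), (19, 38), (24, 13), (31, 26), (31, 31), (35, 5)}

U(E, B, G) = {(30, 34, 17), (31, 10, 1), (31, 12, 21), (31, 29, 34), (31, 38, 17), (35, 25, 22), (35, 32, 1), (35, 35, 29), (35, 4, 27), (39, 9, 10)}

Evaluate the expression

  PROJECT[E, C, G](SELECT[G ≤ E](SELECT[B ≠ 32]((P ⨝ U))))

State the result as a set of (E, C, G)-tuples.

Joining P and U on E yields {(31, 26, 10, 1), (31, 26, 12, 21), (31, 26, 29, 34), (31, 26, 38, 17), (31, 31, 10, 1), (31, 31, 12, 21), (31, 31, 29, 34), (31, 31, 38, 17), (35, 5, 25, 22), (35, 5, 32, 1), (35, 5, 35, 29), (35, 5, 4, 27)}.
σ[B ≠ 32]: keep tuples satisfying B ≠ 32 → {(31, 26, 10, 1), (31, 26, 12, 21), (31, 26, 29, 34), (31, 26, 38, 17), (31, 31, 10, 1), (31, 31, 12, 21), (31, 31, 29, 34), (31, 31, 38, 17), (35, 5, 25, 22), (35, 5, 35, 29), (35, 5, 4, 27)}
σ[G ≤ E]: keep tuples satisfying G ≤ E → {(31, 26, 10, 1), (31, 26, 12, 21), (31, 26, 38, 17), (31, 31, 10, 1), (31, 31, 12, 21), (31, 31, 38, 17), (35, 5, 25, 22), (35, 5, 35, 29), (35, 5, 4, 27)}
π[E, C, G]: project onto (E, C, G) → {(31, 26, 1), (31, 26, 17), (31, 26, 21), (31, 31, 1), (31, 31, 17), (31, 31, 21), (35, 5, 22), (35, 5, 27), (35, 5, 29)}

{(31, 26, 1), (31, 26, 17), (31, 26, 21), (31, 31, 1), (31, 31, 17), (31, 31, 21), (35, 5, 22), (35, 5, 27), (35, 5, 29)}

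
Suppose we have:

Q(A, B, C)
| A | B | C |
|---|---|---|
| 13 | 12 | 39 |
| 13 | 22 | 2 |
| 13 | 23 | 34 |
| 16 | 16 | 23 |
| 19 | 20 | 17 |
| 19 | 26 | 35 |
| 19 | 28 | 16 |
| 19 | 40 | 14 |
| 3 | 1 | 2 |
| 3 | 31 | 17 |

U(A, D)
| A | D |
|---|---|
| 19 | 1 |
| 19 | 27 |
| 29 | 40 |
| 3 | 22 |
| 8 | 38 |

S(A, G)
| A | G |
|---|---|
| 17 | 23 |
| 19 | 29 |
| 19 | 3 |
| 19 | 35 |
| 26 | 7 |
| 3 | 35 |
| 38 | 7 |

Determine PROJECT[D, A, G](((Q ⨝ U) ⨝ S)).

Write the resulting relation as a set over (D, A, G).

{(1, 19, 29), (1, 19, 3), (1, 19, 35), (22, 3, 35), (27, 19, 29), (27, 19, 3), (27, 19, 35)}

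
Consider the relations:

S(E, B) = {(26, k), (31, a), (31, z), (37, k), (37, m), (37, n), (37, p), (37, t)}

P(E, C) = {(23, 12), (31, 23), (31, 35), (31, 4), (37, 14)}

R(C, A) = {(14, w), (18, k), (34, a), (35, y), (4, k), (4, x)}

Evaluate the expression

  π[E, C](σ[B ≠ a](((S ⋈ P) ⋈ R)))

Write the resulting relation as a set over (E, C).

Joining S and P on E yields {(31, a, 23), (31, a, 35), (31, a, 4), (31, z, 23), (31, z, 35), (31, z, 4), (37, k, 14), (37, m, 14), (37, n, 14), (37, p, 14), (37, t, 14)}.
Joining (S ⋈ P) and R on C yields {(31, a, 35, y), (31, a, 4, k), (31, a, 4, x), (31, z, 35, y), (31, z, 4, k), (31, z, 4, x), (37, k, 14, w), (37, m, 14, w), (37, n, 14, w), (37, p, 14, w), (37, t, 14, w)}.
Filtering on B ≠ a leaves {(31, z, 35, y), (31, z, 4, k), (31, z, 4, x), (37, k, 14, w), (37, m, 14, w), (37, n, 14, w), (37, p, 14, w), (37, t, 14, w)}.
Keep only column(s) E, C (5 duplicate(s) eliminated): {(31, 35), (31, 4), (37, 14)}

{(31, 35), (31, 4), (37, 14)}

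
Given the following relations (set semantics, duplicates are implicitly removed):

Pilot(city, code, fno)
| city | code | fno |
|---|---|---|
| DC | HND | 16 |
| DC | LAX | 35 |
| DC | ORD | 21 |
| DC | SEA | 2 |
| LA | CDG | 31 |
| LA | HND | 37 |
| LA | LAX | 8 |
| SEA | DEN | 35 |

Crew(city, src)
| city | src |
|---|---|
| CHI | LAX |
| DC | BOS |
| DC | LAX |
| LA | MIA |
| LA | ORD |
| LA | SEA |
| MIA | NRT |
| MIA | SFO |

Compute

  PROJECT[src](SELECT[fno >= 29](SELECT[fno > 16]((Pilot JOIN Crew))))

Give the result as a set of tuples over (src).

{BOS, LAX, MIA, ORD, SEA}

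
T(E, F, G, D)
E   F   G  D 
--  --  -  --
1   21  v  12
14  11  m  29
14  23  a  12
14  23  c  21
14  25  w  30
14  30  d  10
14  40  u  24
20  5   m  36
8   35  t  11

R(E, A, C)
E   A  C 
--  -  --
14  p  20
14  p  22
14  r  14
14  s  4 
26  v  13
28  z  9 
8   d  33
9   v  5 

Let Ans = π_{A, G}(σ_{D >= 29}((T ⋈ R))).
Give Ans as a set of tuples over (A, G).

{(p, m), (p, w), (r, m), (r, w), (s, m), (s, w)}

Joining T and R on E yields {(14, 11, m, 29, p, 20), (14, 11, m, 29, p, 22), (14, 11, m, 29, r, 14), (14, 11, m, 29, s, 4), (14, 23, a, 12, p, 20), (14, 23, a, 12, p, 22), (14, 23, a, 12, r, 14), (14, 23, a, 12, s, 4), (14, 23, c, 21, p, 20), (14, 23, c, 21, p, 22), (14, 23, c, 21, r, 14), (14, 23, c, 21, s, 4), (14, 25, w, 30, p, 20), (14, 25, w, 30, p, 22), (14, 25, w, 30, r, 14), (14, 25, w, 30, s, 4), (14, 30, d, 10, p, 20), (14, 30, d, 10, p, 22), (14, 30, d, 10, r, 14), (14, 30, d, 10, s, 4), (14, 40, u, 24, p, 20), (14, 40, u, 24, p, 22), (14, 40, u, 24, r, 14), (14, 40, u, 24, s, 4), (8, 35, t, 11, d, 33)}.
Apply σ_{D >= 29}; surviving tuples: {(14, 11, m, 29, p, 20), (14, 11, m, 29, p, 22), (14, 11, m, 29, r, 14), (14, 11, m, 29, s, 4), (14, 25, w, 30, p, 20), (14, 25, w, 30, p, 22), (14, 25, w, 30, r, 14), (14, 25, w, 30, s, 4)}
π_{A, G} gives {(p, m), (p, w), (r, m), (r, w), (s, m), (s, w)} (2 duplicate(s) eliminated).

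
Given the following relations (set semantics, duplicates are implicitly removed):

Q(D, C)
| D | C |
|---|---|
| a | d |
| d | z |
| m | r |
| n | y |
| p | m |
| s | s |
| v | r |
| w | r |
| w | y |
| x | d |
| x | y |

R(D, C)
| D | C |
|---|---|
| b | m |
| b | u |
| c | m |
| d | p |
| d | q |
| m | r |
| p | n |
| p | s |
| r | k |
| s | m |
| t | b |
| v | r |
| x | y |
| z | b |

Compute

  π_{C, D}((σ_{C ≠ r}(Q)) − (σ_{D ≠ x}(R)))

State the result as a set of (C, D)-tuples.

{(d, a), (d, x), (m, p), (s, s), (y, n), (y, w), (y, x), (z, d)}

σ[C ≠ r]: keep tuples satisfying C ≠ r → {(a, d), (d, z), (n, y), (p, m), (s, s), (w, y), (x, d), (x, y)}
σ[D ≠ x]: keep tuples satisfying D ≠ x → {(b, m), (b, u), (c, m), (d, p), (d, q), (m, r), (p, n), (p, s), (r, k), (s, m), (t, b), (v, r), (z, b)}
Set difference of the two operands is {(a, d), (d, z), (n, y), (p, m), (s, s), (w, y), (x, d), (x, y)}.
Projecting to C, D: {(d, a), (d, x), (m, p), (s, s), (y, n), (y, w), (y, x), (z, d)}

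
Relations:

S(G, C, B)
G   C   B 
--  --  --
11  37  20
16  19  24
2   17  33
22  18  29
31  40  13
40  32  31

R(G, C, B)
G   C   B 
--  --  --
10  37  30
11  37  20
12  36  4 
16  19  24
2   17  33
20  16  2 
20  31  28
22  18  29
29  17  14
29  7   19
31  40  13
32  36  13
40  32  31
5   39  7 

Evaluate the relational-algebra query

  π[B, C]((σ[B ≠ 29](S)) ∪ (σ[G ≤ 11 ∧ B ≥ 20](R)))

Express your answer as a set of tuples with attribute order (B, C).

Apply σ_{B ≠ 29}; surviving tuples: {(11, 37, 20), (16, 19, 24), (2, 17, 33), (31, 40, 13), (40, 32, 31)}
Apply σ_{G ≤ 11 ∧ B ≥ 20}; surviving tuples: {(10, 37, 30), (11, 37, 20), (2, 17, 33)}
Union: {(11, 37, 20), (16, 19, 24), (2, 17, 33), (31, 40, 13), (40, 32, 31)} with {(10, 37, 30), (11, 37, 20), (2, 17, 33)} → {(10, 37, 30), (11, 37, 20), (16, 19, 24), (2, 17, 33), (31, 40, 13), (40, 32, 31)}
π[B, C]: project onto (B, C) → {(13, 40), (20, 37), (24, 19), (30, 37), (31, 32), (33, 17)}

{(13, 40), (20, 37), (24, 19), (30, 37), (31, 32), (33, 17)}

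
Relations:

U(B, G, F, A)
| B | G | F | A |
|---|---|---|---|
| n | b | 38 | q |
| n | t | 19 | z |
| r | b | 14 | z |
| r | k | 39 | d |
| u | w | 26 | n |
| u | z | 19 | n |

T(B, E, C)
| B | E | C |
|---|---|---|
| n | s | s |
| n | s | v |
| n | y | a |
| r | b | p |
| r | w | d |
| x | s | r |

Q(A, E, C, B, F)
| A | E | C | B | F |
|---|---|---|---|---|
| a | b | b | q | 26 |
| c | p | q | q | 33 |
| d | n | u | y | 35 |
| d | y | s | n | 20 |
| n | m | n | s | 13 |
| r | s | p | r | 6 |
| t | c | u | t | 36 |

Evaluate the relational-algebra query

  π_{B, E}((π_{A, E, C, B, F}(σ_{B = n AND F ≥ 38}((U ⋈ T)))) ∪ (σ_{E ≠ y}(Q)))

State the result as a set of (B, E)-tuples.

Joining U and T on B yields {(n, b, 38, q, s, s), (n, b, 38, q, s, v), (n, b, 38, q, y, a), (n, t, 19, z, s, s), (n, t, 19, z, s, v), (n, t, 19, z, y, a), (r, b, 14, z, b, p), (r, b, 14, z, w, d), (r, k, 39, d, b, p), (r, k, 39, d, w, d)}.
Filtering on B = n AND F ≥ 38 leaves {(n, b, 38, q, s, s), (n, b, 38, q, s, v), (n, b, 38, q, y, a)}.
Projecting to A, E, C, B, F: {(q, s, s, n, 38), (q, s, v, n, 38), (q, y, a, n, 38)}
Filtering on E ≠ y leaves {(a, b, b, q, 26), (c, p, q, q, 33), (d, n, u, y, 35), (n, m, n, s, 13), (r, s, p, r, 6), (t, c, u, t, 36)}.
Taking the union: {(a, b, b, q, 26), (c, p, q, q, 33), (d, n, u, y, 35), (n, m, n, s, 13), (q, s, s, n, 38), (q, s, v, n, 38), (q, y, a, n, 38), (r, s, p, r, 6), (t, c, u, t, 36)}
Projecting to B, E (1 duplicate(s) eliminated): {(n, s), (n, y), (q, b), (q, p), (r, s), (s, m), (t, c), (y, n)}

{(n, s), (n, y), (q, b), (q, p), (r, s), (s, m), (t, c), (y, n)}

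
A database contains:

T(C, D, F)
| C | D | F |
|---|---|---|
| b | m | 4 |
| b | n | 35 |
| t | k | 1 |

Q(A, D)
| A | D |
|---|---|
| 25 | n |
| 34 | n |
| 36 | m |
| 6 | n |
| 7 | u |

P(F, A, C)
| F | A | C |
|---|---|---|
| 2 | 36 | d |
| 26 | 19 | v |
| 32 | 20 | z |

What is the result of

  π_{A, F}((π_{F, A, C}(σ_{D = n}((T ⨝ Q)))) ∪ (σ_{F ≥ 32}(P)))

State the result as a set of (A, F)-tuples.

{(20, 32), (25, 35), (34, 35), (6, 35)}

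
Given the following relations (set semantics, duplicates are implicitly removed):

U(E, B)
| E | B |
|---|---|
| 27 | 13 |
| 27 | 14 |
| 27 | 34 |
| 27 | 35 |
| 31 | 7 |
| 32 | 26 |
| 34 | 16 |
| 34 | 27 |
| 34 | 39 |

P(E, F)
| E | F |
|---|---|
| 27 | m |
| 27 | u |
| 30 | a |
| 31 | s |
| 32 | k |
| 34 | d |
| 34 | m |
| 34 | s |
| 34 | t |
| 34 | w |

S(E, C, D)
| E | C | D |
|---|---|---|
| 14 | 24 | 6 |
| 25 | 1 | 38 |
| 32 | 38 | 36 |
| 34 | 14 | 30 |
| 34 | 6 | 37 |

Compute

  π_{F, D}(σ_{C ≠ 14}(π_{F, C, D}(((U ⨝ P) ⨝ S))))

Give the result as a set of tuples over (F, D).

Natural join on E: {(27, 13, m), (27, 13, u), (27, 14, m), (27, 14, u), (27, 34, m), (27, 34, u), (27, 35, m), (27, 35, u), (31, 7, s), (32, 26, k), (34, 16, d), (34, 16, m), (34, 16, s), (34, 16, t), (34, 16, w), (34, 27, d), (34, 27, m), (34, 27, s), (34, 27, t), (34, 27, w), (34, 39, d), (34, 39, m), (34, 39, s), (34, 39, t), (34, 39, w)}
Natural join on E: {(32, 26, k, 38, 36), (34, 16, d, 14, 30), (34, 16, d, 6, 37), (34, 16, m, 14, 30), (34, 16, m, 6, 37), (34, 16, s, 14, 30), (34, 16, s, 6, 37), (34, 16, t, 14, 30), (34, 16, t, 6, 37), (34, 16, w, 14, 30), (34, 16, w, 6, 37), (34, 27, d, 14, 30), (34, 27, d, 6, 37), (34, 27, m, 14, 30), (34, 27, m, 6, 37), (34, 27, s, 14, 30), (34, 27, s, 6, 37), (34, 27, t, 14, 30), (34, 27, t, 6, 37), (34, 27, w, 14, 30), (34, 27, w, 6, 37), (34, 39, d, 14, 30), (34, 39, d, 6, 37), (34, 39, m, 14, 30), (34, 39, m, 6, 37), (34, 39, s, 14, 30), (34, 39, s, 6, 37), (34, 39, t, 14, 30), (34, 39, t, 6, 37), (34, 39, w, 14, 30), (34, 39, w, 6, 37)}
π_{F, C, D} gives {(d, 14, 30), (d, 6, 37), (k, 38, 36), (m, 14, 30), (m, 6, 37), (s, 14, 30), (s, 6, 37), (t, 14, 30), (t, 6, 37), (w, 14, 30), (w, 6, 37)} (20 duplicate(s) eliminated).
Selection C ≠ 14: {(d, 6, 37), (k, 38, 36), (m, 6, 37), (s, 6, 37), (t, 6, 37), (w, 6, 37)}
π_{F, D} gives {(d, 37), (k, 36), (m, 37), (s, 37), (t, 37), (w, 37)}.

{(d, 37), (k, 36), (m, 37), (s, 37), (t, 37), (w, 37)}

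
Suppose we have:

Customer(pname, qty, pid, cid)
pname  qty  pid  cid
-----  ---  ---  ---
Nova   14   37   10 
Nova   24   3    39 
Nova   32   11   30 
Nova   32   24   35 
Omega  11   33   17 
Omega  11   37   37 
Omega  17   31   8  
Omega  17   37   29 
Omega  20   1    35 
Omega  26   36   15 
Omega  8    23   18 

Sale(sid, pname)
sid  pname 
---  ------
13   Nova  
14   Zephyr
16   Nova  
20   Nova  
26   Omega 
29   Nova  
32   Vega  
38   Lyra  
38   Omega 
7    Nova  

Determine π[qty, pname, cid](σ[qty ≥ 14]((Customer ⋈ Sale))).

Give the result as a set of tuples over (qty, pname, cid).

{(14, Nova, 10), (17, Omega, 29), (17, Omega, 8), (20, Omega, 35), (24, Nova, 39), (26, Omega, 15), (32, Nova, 30), (32, Nova, 35)}

Natural join on pname: {(Nova, 14, 37, 10, 13), (Nova, 14, 37, 10, 16), (Nova, 14, 37, 10, 20), (Nova, 14, 37, 10, 29), (Nova, 14, 37, 10, 7), (Nova, 24, 3, 39, 13), (Nova, 24, 3, 39, 16), (Nova, 24, 3, 39, 20), (Nova, 24, 3, 39, 29), (Nova, 24, 3, 39, 7), (Nova, 32, 11, 30, 13), (Nova, 32, 11, 30, 16), (Nova, 32, 11, 30, 20), (Nova, 32, 11, 30, 29), (Nova, 32, 11, 30, 7), (Nova, 32, 24, 35, 13), (Nova, 32, 24, 35, 16), (Nova, 32, 24, 35, 20), (Nova, 32, 24, 35, 29), (Nova, 32, 24, 35, 7), (Omega, 11, 33, 17, 26), (Omega, 11, 33, 17, 38), (Omega, 11, 37, 37, 26), (Omega, 11, 37, 37, 38), (Omega, 17, 31, 8, 26), (Omega, 17, 31, 8, 38), (Omega, 17, 37, 29, 26), (Omega, 17, 37, 29, 38), (Omega, 20, 1, 35, 26), (Omega, 20, 1, 35, 38), (Omega, 26, 36, 15, 26), (Omega, 26, 36, 15, 38), (Omega, 8, 23, 18, 26), (Omega, 8, 23, 18, 38)}
Apply σ_{qty ≥ 14}; surviving tuples: {(Nova, 14, 37, 10, 13), (Nova, 14, 37, 10, 16), (Nova, 14, 37, 10, 20), (Nova, 14, 37, 10, 29), (Nova, 14, 37, 10, 7), (Nova, 24, 3, 39, 13), (Nova, 24, 3, 39, 16), (Nova, 24, 3, 39, 20), (Nova, 24, 3, 39, 29), (Nova, 24, 3, 39, 7), (Nova, 32, 11, 30, 13), (Nova, 32, 11, 30, 16), (Nova, 32, 11, 30, 20), (Nova, 32, 11, 30, 29), (Nova, 32, 11, 30, 7), (Nova, 32, 24, 35, 13), (Nova, 32, 24, 35, 16), (Nova, 32, 24, 35, 20), (Nova, 32, 24, 35, 29), (Nova, 32, 24, 35, 7), (Omega, 17, 31, 8, 26), (Omega, 17, 31, 8, 38), (Omega, 17, 37, 29, 26), (Omega, 17, 37, 29, 38), (Omega, 20, 1, 35, 26), (Omega, 20, 1, 35, 38), (Omega, 26, 36, 15, 26), (Omega, 26, 36, 15, 38)}
Projecting to qty, pname, cid (20 duplicate(s) eliminated): {(14, Nova, 10), (17, Omega, 29), (17, Omega, 8), (20, Omega, 35), (24, Nova, 39), (26, Omega, 15), (32, Nova, 30), (32, Nova, 35)}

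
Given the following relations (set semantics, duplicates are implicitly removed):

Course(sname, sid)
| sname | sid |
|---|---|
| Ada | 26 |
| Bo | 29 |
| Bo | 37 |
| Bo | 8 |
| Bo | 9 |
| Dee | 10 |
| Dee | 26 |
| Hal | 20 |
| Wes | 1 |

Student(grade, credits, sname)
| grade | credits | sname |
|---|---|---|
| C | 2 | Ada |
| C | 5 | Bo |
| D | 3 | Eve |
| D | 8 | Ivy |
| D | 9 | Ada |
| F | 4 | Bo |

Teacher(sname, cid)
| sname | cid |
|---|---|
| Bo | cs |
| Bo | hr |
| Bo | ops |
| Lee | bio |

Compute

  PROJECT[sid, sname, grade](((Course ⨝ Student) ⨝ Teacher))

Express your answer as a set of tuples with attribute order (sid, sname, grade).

{(29, Bo, C), (29, Bo, F), (37, Bo, C), (37, Bo, F), (8, Bo, C), (8, Bo, F), (9, Bo, C), (9, Bo, F)}

Course ⋈ Student (natural join on sname): {(Ada, 26, C, 2), (Ada, 26, D, 9), (Bo, 29, C, 5), (Bo, 29, F, 4), (Bo, 37, C, 5), (Bo, 37, F, 4), (Bo, 8, C, 5), (Bo, 8, F, 4), (Bo, 9, C, 5), (Bo, 9, F, 4)}
(Course ⨝ Student) ⋈ Teacher (natural join on sname): {(Bo, 29, C, 5, cs), (Bo, 29, C, 5, hr), (Bo, 29, C, 5, ops), (Bo, 29, F, 4, cs), (Bo, 29, F, 4, hr), (Bo, 29, F, 4, ops), (Bo, 37, C, 5, cs), (Bo, 37, C, 5, hr), (Bo, 37, C, 5, ops), (Bo, 37, F, 4, cs), (Bo, 37, F, 4, hr), (Bo, 37, F, 4, ops), (Bo, 8, C, 5, cs), (Bo, 8, C, 5, hr), (Bo, 8, C, 5, ops), (Bo, 8, F, 4, cs), (Bo, 8, F, 4, hr), (Bo, 8, F, 4, ops), (Bo, 9, C, 5, cs), (Bo, 9, C, 5, hr), (Bo, 9, C, 5, ops), (Bo, 9, F, 4, cs), (Bo, 9, F, 4, hr), (Bo, 9, F, 4, ops)}
π[sid, sname, grade]: project onto (sid, sname, grade) (16 duplicate(s) eliminated) → {(29, Bo, C), (29, Bo, F), (37, Bo, C), (37, Bo, F), (8, Bo, C), (8, Bo, F), (9, Bo, C), (9, Bo, F)}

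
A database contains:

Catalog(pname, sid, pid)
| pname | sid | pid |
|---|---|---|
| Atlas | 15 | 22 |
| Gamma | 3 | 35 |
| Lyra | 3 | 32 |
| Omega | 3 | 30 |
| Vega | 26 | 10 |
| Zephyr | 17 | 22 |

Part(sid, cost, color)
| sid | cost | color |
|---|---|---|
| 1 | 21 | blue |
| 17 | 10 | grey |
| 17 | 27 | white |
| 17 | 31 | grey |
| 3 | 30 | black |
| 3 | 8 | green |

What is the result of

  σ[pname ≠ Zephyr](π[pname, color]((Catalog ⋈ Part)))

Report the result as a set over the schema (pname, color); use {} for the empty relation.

Catalog ⋈ Part (natural join on sid): {(Gamma, 3, 35, 30, black), (Gamma, 3, 35, 8, green), (Lyra, 3, 32, 30, black), (Lyra, 3, 32, 8, green), (Omega, 3, 30, 30, black), (Omega, 3, 30, 8, green), (Zephyr, 17, 22, 10, grey), (Zephyr, 17, 22, 27, white), (Zephyr, 17, 22, 31, grey)}
Projecting to pname, color (1 duplicate(s) eliminated): {(Gamma, black), (Gamma, green), (Lyra, black), (Lyra, green), (Omega, black), (Omega, green), (Zephyr, grey), (Zephyr, white)}
σ[pname ≠ Zephyr]: keep tuples satisfying pname ≠ Zephyr → {(Gamma, black), (Gamma, green), (Lyra, black), (Lyra, green), (Omega, black), (Omega, green)}

{(Gamma, black), (Gamma, green), (Lyra, black), (Lyra, green), (Omega, black), (Omega, green)}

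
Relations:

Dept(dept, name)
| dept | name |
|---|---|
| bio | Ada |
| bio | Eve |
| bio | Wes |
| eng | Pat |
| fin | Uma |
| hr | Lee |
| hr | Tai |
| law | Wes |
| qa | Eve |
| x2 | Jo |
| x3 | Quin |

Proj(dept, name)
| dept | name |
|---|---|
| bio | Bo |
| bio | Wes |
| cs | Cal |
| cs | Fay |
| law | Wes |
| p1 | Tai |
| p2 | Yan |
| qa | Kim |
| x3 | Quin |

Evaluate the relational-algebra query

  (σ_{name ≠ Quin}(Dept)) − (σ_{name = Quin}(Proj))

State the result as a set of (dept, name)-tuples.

{(bio, Ada), (bio, Eve), (bio, Wes), (eng, Pat), (fin, Uma), (hr, Lee), (hr, Tai), (law, Wes), (qa, Eve), (x2, Jo)}

Selection name ≠ Quin: {(bio, Ada), (bio, Eve), (bio, Wes), (eng, Pat), (fin, Uma), (hr, Lee), (hr, Tai), (law, Wes), (qa, Eve), (x2, Jo)}
Selection name = Quin: {(x3, Quin)}
Taking the difference: {(bio, Ada), (bio, Eve), (bio, Wes), (eng, Pat), (fin, Uma), (hr, Lee), (hr, Tai), (law, Wes), (qa, Eve), (x2, Jo)}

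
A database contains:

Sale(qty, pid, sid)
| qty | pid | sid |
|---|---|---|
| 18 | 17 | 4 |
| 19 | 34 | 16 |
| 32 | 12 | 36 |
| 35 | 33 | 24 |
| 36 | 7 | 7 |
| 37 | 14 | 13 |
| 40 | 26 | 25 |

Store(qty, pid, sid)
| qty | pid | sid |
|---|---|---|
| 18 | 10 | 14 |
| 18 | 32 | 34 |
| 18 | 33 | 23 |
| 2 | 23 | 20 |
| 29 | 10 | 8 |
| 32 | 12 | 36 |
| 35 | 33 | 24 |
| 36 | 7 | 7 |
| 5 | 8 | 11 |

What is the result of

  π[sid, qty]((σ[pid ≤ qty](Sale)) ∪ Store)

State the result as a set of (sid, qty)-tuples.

Apply σ_{pid ≤ qty}; surviving tuples: {(18, 17, 4), (32, 12, 36), (35, 33, 24), (36, 7, 7), (37, 14, 13), (40, 26, 25)}
Union: {(18, 17, 4), (32, 12, 36), (35, 33, 24), (36, 7, 7), (37, 14, 13), (40, 26, 25)} with {(18, 10, 14), (18, 32, 34), (18, 33, 23), (2, 23, 20), (29, 10, 8), (32, 12, 36), (35, 33, 24), (36, 7, 7), (5, 8, 11)} → {(18, 10, 14), (18, 17, 4), (18, 32, 34), (18, 33, 23), (2, 23, 20), (29, 10, 8), (32, 12, 36), (35, 33, 24), (36, 7, 7), (37, 14, 13), (40, 26, 25), (5, 8, 11)}
Projecting to sid, qty: {(11, 5), (13, 37), (14, 18), (20, 2), (23, 18), (24, 35), (25, 40), (34, 18), (36, 32), (4, 18), (7, 36), (8, 29)}

{(11, 5), (13, 37), (14, 18), (20, 2), (23, 18), (24, 35), (25, 40), (34, 18), (36, 32), (4, 18), (7, 36), (8, 29)}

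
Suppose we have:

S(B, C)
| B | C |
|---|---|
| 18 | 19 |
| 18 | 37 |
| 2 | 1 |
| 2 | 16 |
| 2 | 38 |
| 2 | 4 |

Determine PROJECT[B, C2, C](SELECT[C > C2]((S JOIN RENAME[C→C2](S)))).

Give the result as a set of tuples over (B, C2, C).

ρ[C→C2]: schema becomes (B, C2); tuples unchanged.
Joining S and RENAME[C→C2](S) on B yields {(18, 19, 19), (18, 19, 37), (18, 37, 19), (18, 37, 37), (2, 1, 1), (2, 1, 16), (2, 1, 38), (2, 1, 4), (2, 16, 1), (2, 16, 16), (2, 16, 38), (2, 16, 4), (2, 38, 1), (2, 38, 16), (2, 38, 38), (2, 38, 4), (2, 4, 1), (2, 4, 16), (2, 4, 38), (2, 4, 4)}.
Apply σ_{C > C2}; surviving tuples: {(18, 37, 19), (2, 16, 1), (2, 16, 4), (2, 38, 1), (2, 38, 16), (2, 38, 4), (2, 4, 1)}
Keep only column(s) B, C2, C: {(18, 19, 37), (2, 1, 16), (2, 1, 38), (2, 1, 4), (2, 16, 38), (2, 4, 16), (2, 4, 38)}

{(18, 19, 37), (2, 1, 16), (2, 1, 38), (2, 1, 4), (2, 16, 38), (2, 4, 16), (2, 4, 38)}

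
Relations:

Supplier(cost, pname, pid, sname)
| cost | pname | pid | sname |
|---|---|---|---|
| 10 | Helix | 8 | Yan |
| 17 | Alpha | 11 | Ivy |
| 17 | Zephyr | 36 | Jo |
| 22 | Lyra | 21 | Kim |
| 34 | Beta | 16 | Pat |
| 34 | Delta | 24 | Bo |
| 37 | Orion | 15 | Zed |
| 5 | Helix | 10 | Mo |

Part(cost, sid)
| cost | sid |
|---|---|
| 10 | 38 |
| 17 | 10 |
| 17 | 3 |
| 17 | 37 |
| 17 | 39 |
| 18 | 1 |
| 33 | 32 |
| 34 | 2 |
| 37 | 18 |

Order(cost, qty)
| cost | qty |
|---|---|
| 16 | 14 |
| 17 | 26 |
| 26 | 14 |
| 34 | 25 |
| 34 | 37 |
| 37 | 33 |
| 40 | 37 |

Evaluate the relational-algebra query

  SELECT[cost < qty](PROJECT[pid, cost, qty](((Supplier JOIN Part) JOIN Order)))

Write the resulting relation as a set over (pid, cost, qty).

{(11, 17, 26), (16, 34, 37), (24, 34, 37), (36, 17, 26)}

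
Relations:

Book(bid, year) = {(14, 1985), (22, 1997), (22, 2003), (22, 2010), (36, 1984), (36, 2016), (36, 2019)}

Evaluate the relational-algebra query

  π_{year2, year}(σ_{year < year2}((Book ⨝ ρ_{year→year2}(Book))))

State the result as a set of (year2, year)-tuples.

{(2003, 1997), (2010, 1997), (2010, 2003), (2016, 1984), (2019, 1984), (2019, 2016)}

ρ[year→year2]: schema becomes (bid, year2); tuples unchanged.
Joining Book and ρ_{year→year2}(Book) on bid yields {(14, 1985, 1985), (22, 1997, 1997), (22, 1997, 2003), (22, 1997, 2010), (22, 2003, 1997), (22, 2003, 2003), (22, 2003, 2010), (22, 2010, 1997), (22, 2010, 2003), (22, 2010, 2010), (36, 1984, 1984), (36, 1984, 2016), (36, 1984, 2019), (36, 2016, 1984), (36, 2016, 2016), (36, 2016, 2019), (36, 2019, 1984), (36, 2019, 2016), (36, 2019, 2019)}.
Filtering on year < year2 leaves {(22, 1997, 2003), (22, 1997, 2010), (22, 2003, 2010), (36, 1984, 2016), (36, 1984, 2019), (36, 2016, 2019)}.
Keep only column(s) year2, year: {(2003, 1997), (2010, 1997), (2010, 2003), (2016, 1984), (2019, 1984), (2019, 2016)}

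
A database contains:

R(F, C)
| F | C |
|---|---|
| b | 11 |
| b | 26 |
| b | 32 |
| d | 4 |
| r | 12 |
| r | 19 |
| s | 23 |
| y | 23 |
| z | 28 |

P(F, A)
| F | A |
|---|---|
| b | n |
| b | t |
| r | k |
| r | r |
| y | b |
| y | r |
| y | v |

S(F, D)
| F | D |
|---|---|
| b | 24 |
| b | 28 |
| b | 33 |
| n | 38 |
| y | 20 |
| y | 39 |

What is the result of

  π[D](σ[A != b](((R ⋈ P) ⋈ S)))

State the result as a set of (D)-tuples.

{20, 24, 28, 33, 39}

Natural join on F: {(b, 11, n), (b, 11, t), (b, 26, n), (b, 26, t), (b, 32, n), (b, 32, t), (r, 12, k), (r, 12, r), (r, 19, k), (r, 19, r), (y, 23, b), (y, 23, r), (y, 23, v)}
Natural join on F: {(b, 11, n, 24), (b, 11, n, 28), (b, 11, n, 33), (b, 11, t, 24), (b, 11, t, 28), (b, 11, t, 33), (b, 26, n, 24), (b, 26, n, 28), (b, 26, n, 33), (b, 26, t, 24), (b, 26, t, 28), (b, 26, t, 33), (b, 32, n, 24), (b, 32, n, 28), (b, 32, n, 33), (b, 32, t, 24), (b, 32, t, 28), (b, 32, t, 33), (y, 23, b, 20), (y, 23, b, 39), (y, 23, r, 20), (y, 23, r, 39), (y, 23, v, 20), (y, 23, v, 39)}
Filtering on A != b leaves {(b, 11, n, 24), (b, 11, n, 28), (b, 11, n, 33), (b, 11, t, 24), (b, 11, t, 28), (b, 11, t, 33), (b, 26, n, 24), (b, 26, n, 28), (b, 26, n, 33), (b, 26, t, 24), (b, 26, t, 28), (b, 26, t, 33), (b, 32, n, 24), (b, 32, n, 28), (b, 32, n, 33), (b, 32, t, 24), (b, 32, t, 28), (b, 32, t, 33), (y, 23, r, 20), (y, 23, r, 39), (y, 23, v, 20), (y, 23, v, 39)}.
Keep only column(s) D (17 duplicate(s) eliminated): {20, 24, 28, 33, 39}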